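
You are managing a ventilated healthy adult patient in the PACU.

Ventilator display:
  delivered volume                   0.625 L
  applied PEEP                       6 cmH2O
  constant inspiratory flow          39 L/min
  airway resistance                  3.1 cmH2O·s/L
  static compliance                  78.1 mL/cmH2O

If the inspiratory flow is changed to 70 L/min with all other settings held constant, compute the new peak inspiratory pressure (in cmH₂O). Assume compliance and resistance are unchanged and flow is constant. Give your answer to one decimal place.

Flow: 39 L/min ÷ 60 = 0.65 L/s.
New flow: 70 L/min ÷ 60 = 1.1667 L/s.
PIP = Vt/C + R·V̇ + PEEP (constant-flow equation of motion).
Only the resistive term changes: ΔPIP = R × ΔV̇ = 3.1 × (1.1667 − 0.65) = 3.1 × 0.5167 = 1.602 cmH2O.
Original PIP = 625/78.1 + 3.1×0.65 + 6 = 16.018 cmH2O; new PIP = 16.018 + (1.602) = 17.62 cmH2O.

17.6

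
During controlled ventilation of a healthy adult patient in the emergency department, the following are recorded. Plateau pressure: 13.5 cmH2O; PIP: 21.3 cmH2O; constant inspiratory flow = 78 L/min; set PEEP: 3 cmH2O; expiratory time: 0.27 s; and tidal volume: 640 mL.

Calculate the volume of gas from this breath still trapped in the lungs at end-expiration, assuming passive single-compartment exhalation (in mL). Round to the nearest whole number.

306

Flow: 78 L/min ÷ 60 = 1.3 L/s.
R = (PIP − Pplat)/V̇ = (21.3 − 13.5) / 1.3 = 7.8/1.3 = 6.0 cmH2O·s/L.
C = Vt/(Pplat − PEEP) = 640.0 / (13.5 − 3) = 640.0/10.5 = 60.952 mL/cmH2O.
τ = R × C = 6.0 × 0.06095 L/cmH2O = 0.3657 s.
Fraction remaining = e^(−Te/τ) = e^(−0.27/0.3657) = 0.4779.
Trapped volume = 640.0 × 0.4779 = 305.86 mL.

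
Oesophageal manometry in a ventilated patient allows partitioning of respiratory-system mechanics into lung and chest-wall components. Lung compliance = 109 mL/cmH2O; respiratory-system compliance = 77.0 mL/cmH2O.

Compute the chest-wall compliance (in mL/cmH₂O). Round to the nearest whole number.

262

1/Ccw = 1/Crs − 1/CL.
1/Ccw = 1/77.0 − 1/109 = 0.003813.
Ccw = 262.26 mL/cmH2O.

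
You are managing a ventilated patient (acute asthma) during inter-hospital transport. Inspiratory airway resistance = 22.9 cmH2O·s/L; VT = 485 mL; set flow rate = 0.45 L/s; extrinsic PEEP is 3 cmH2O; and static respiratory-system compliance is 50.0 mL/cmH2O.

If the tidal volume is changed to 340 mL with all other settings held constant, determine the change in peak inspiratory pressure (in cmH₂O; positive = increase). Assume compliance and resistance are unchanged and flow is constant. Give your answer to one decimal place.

-2.9

PIP = Vt/C + R·V̇ + PEEP (constant-flow equation of motion).
Only the elastic term changes: ΔPIP = ΔVt / C = (340 − 485) / 50.0 = -2.9 cmH2O.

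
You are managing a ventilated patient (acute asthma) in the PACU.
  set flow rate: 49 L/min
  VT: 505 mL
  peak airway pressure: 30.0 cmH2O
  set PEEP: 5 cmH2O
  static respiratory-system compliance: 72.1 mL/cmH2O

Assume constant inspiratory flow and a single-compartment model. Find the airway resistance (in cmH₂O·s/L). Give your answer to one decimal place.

22.0

Flow: 49 L/min ÷ 60 = 0.8167 L/s.
Equation of motion (constant flow): PIP = Vt/C + R·V̇ + PEEP.
R·V̇ = PIP − Vt/C − PEEP = 30.0 − 505/72.1 − 5 = 30.0 − 7.004 − 5 = 17.996 cmH2O.
R = 17.996 / 0.8167 = 22.035 cmH2O·s/L.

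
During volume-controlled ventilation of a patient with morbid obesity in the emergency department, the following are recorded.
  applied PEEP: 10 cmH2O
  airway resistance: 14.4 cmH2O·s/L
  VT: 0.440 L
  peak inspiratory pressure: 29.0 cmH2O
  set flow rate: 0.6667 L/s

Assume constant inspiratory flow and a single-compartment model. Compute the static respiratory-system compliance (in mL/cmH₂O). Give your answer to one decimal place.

46.8

Equation of motion (constant flow): PIP = Vt/C + R·V̇ + PEEP.
Vt/C = PIP − R·V̇ − PEEP = 29.0 − 14.4×0.6667 − 10 = 29.0 − 9.6 − 10 = 9.4 cmH2O.
C = Vt / 9.4 = 440 / 9.4 = 46.809 mL/cmH2O.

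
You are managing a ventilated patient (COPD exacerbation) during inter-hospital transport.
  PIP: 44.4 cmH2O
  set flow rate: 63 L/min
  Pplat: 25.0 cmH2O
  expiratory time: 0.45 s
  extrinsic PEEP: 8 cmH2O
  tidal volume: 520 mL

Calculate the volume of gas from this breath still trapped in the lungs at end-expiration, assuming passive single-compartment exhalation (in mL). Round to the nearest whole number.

Flow: 63 L/min ÷ 60 = 1.05 L/s.
R = (PIP − Pplat)/V̇ = (44.4 − 25.0) / 1.05 = 19.4/1.05 = 18.476 cmH2O·s/L.
C = Vt/(Pplat − PEEP) = 520.0 / (25.0 − 8) = 520.0/17.0 = 30.588 mL/cmH2O.
τ = R × C = 18.476 × 0.03059 L/cmH2O = 0.5652 s.
Fraction remaining = e^(−Te/τ) = e^(−0.45/0.5652) = 0.451.
Trapped volume = 520.0 × 0.451 = 234.52 mL.

235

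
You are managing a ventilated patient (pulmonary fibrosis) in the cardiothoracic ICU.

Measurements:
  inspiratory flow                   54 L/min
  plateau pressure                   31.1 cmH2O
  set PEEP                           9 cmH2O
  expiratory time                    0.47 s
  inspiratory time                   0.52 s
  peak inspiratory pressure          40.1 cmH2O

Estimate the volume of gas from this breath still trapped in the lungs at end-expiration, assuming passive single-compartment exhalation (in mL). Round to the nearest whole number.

Flow: 54 L/min ÷ 60 = 0.9 L/s.
Vt = flow × Ti = 0.9 L/s × 0.52 s × 1000 mL/L = 468.0 mL.
R = (PIP − Pplat)/V̇ = (40.1 − 31.1) / 0.9 = 9.0/0.9 = 10.0 cmH2O·s/L.
C = Vt/(Pplat − PEEP) = 468.0 / (31.1 − 9) = 468.0/22.1 = 21.176 mL/cmH2O.
τ = R × C = 10.0 × 0.02118 L/cmH2O = 0.2118 s.
Fraction remaining = e^(−Te/τ) = e^(−0.47/0.2118) = 0.1087.
Trapped volume = 468.0 × 0.1087 = 50.872 mL.

51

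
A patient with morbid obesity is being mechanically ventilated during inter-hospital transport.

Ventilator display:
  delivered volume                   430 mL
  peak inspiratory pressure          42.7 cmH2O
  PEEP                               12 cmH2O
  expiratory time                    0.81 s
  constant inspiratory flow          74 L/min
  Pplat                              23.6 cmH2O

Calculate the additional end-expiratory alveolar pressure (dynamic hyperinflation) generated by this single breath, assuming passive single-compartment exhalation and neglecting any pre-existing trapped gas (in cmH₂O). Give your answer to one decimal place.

Flow: 74 L/min ÷ 60 = 1.2333 L/s.
R = (PIP − Pplat)/V̇ = (42.7 − 23.6) / 1.2333 = 19.1/1.2333 = 15.487 cmH2O·s/L.
C = Vt/(Pplat − PEEP) = 430.0 / (23.6 − 12) = 430.0/11.6 = 37.069 mL/cmH2O.
τ = R × C = 15.487 × 0.03707 L/cmH2O = 0.5741 s.
Fraction remaining = e^(−Te/τ) = e^(−0.81/0.5741) = 0.2439; trapped volume = 430.0 × 0.2439 = 104.88 mL.
Additional alveolar pressure from trapping ≈ V_trapped / C = 104.88 / 37.069 = 2.829 cmH2O.

2.8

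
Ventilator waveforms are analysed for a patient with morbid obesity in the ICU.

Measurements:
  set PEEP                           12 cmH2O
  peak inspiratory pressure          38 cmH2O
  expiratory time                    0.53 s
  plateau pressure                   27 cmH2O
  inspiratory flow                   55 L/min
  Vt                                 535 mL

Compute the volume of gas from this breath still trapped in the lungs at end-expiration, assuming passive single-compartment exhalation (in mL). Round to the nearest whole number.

Flow: 55 L/min ÷ 60 = 0.9167 L/s.
R = (PIP − Pplat)/V̇ = (38 − 27) / 0.9167 = 11.0/0.9167 = 12.0 cmH2O·s/L.
C = Vt/(Pplat − PEEP) = 535.0 / (27 − 12) = 535.0/15.0 = 35.667 mL/cmH2O.
τ = R × C = 12.0 × 0.03567 L/cmH2O = 0.428 s.
Fraction remaining = e^(−Te/τ) = e^(−0.53/0.428) = 0.2899.
Trapped volume = 535.0 × 0.2899 = 155.1 mL.

155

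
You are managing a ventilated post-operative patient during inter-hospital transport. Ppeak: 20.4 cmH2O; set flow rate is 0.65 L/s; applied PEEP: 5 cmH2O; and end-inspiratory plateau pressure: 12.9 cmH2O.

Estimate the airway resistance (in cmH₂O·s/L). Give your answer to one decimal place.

Raw = (PIP − Pplat) / flow = (20.4 − 12.9) / 0.65 = 7.5 / 0.65 = 11.538 cmH2O·s/L.

11.5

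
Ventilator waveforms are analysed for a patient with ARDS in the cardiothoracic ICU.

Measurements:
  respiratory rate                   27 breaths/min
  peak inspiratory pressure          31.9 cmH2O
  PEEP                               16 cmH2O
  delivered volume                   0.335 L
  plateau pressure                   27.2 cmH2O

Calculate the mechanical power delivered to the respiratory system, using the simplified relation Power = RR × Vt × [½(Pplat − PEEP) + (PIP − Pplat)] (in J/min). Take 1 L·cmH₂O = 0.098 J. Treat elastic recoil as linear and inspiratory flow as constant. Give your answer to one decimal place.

Per-breath work = Vt × [½(Pplat−PEEP) + (PIP−Pplat)] = 0.335 × [0.5×11.2 + 4.7] = 0.335 × 10.3 = 3.451 L·cmH2O.
Power = 27 × 3.451 = 93.177 L·cmH2O/min.
× 0.098 J/(L·cmH2O) → 9.131 J/min.

9.1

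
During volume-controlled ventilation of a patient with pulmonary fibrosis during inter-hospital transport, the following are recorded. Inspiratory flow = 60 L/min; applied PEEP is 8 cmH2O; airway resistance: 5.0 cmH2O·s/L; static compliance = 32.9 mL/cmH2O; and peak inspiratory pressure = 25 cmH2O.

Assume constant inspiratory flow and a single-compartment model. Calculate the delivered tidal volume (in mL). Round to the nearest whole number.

Flow: 60 L/min ÷ 60 = 1 L/s.
Equation of motion (constant flow): PIP = Vt/C + R·V̇ + PEEP.
Vt/C = PIP − R·V̇ − PEEP = 25 − 5.0 − 8 = 12.0 cmH2O.
Vt = C × 12.0 = 32.9 × 12.0 = 394.8 mL.

395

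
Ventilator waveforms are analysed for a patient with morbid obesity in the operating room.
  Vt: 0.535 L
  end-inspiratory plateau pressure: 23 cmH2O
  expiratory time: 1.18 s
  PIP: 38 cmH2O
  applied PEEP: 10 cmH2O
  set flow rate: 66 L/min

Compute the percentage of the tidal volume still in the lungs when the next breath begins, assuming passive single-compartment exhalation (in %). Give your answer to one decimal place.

12.2

Flow: 66 L/min ÷ 60 = 1.1 L/s.
R = (PIP − Pplat)/V̇ = (38 − 23) / 1.1 = 15.0/1.1 = 13.636 cmH2O·s/L.
C = Vt/(Pplat − PEEP) = 535.0 / (23 − 10) = 535.0/13.0 = 41.154 mL/cmH2O.
τ = R × C = 13.636 × 0.04115 L/cmH2O = 0.5611 s.
Fraction remaining at end-expiration = e^(−Te/τ) = e^(−1.18/0.5611) = 0.1221 → 12.21%.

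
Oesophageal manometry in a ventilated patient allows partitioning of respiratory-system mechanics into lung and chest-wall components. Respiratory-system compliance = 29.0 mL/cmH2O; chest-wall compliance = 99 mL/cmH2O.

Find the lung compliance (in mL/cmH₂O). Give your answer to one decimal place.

1/CL = 1/Crs − 1/Ccw.
1/CL = 1/29.0 − 1/99 = 0.02438.
CL = 41.017 mL/cmH2O.

41.0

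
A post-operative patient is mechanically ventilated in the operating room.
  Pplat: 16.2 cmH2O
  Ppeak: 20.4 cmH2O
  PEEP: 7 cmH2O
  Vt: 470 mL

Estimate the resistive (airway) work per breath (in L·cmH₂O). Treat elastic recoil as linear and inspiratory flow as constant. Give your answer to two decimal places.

1.97

With constant inspiratory flow the resistive pressure is constant at PIP − Pplat = 20.4 − 16.2 = 4.2 cmH2O, so resistive work = 4.2 × 0.470 = 1.974 L·cmH2O.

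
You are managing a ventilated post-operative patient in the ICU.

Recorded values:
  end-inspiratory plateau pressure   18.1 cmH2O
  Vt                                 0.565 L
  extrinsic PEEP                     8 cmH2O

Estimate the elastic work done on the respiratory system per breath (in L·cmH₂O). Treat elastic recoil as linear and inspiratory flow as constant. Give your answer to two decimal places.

2.85

Elastic work ≈ ½ × (Pplat − PEEP) × Vt = 0.5 × (18.1 − 8) × 0.565 L = 0.5 × 10.1 × 0.565 = 2.853 L·cmH2O.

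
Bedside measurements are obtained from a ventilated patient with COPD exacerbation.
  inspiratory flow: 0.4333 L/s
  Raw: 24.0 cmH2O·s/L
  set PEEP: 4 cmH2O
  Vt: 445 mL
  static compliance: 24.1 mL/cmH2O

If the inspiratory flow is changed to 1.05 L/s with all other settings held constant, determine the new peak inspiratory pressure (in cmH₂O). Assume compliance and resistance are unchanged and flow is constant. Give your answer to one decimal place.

PIP = Vt/C + R·V̇ + PEEP (constant-flow equation of motion).
Only the resistive term changes: ΔPIP = R × ΔV̇ = 24.0 × (1.05 − 0.4333) = 24.0 × 0.6167 = 14.801 cmH2O.
Original PIP = 445/24.1 + 24.0×0.4333 + 4 = 32.864 cmH2O; new PIP = 32.864 + (14.801) = 47.665 cmH2O.

47.7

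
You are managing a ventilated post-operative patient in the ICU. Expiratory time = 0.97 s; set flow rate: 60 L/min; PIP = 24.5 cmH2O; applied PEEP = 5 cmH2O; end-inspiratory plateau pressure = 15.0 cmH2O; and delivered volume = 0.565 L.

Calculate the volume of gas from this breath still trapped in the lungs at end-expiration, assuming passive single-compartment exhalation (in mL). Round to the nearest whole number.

93

Flow: 60 L/min ÷ 60 = 1 L/s.
R = (PIP − Pplat)/V̇ = (24.5 − 15.0) / 1 = 9.5/1 = 9.5 cmH2O·s/L.
C = Vt/(Pplat − PEEP) = 565.0 / (15.0 − 5) = 565.0/10.0 = 56.5 mL/cmH2O.
τ = R × C = 9.5 × 0.0565 L/cmH2O = 0.5368 s.
Fraction remaining = e^(−Te/τ) = e^(−0.97/0.5368) = 0.1641.
Trapped volume = 565.0 × 0.1641 = 92.717 mL.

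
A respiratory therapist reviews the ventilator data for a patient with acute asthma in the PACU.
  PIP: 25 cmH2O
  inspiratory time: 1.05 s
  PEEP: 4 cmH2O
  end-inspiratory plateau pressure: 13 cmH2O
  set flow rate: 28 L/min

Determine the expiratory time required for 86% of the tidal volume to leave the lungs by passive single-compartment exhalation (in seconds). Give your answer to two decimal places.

2.75

Flow: 28 L/min ÷ 60 = 0.4667 L/s.
Vt = flow × Ti = 0.4667 L/s × 1.05 s × 1000 mL/L = 490.04 mL.
R = (PIP − Pplat)/V̇ = (25 − 13) / 0.4667 = 12.0/0.4667 = 25.712 cmH2O·s/L.
C = Vt/(Pplat − PEEP) = 490.04 / (13 − 4) = 490.04/9.0 = 54.449 mL/cmH2O.
τ = R × C = 25.712 × 0.05445 L/cmH2O = 1.4 s.
t = −τ·ln(1 − 0.86) = −1.4·ln(0.14) = 2.753 s.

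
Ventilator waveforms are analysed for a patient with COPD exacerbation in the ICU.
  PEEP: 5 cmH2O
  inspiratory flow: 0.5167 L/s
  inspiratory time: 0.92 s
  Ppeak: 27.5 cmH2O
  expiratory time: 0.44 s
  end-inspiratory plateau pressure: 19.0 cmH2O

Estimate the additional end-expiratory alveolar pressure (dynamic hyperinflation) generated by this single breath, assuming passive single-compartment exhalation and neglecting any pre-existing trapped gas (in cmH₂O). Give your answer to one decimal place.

Vt = flow × Ti = 0.5167 L/s × 0.92 s × 1000 mL/L = 475.36 mL.
R = (PIP − Pplat)/V̇ = (27.5 − 19.0) / 0.5167 = 8.5/0.5167 = 16.451 cmH2O·s/L.
C = Vt/(Pplat − PEEP) = 475.36 / (19.0 − 5) = 475.36/14.0 = 33.954 mL/cmH2O.
τ = R × C = 16.451 × 0.03395 L/cmH2O = 0.5585 s.
Fraction remaining = e^(−Te/τ) = e^(−0.44/0.5585) = 0.4548; trapped volume = 475.36 × 0.4548 = 216.19 mL.
Additional alveolar pressure from trapping ≈ V_trapped / C = 216.19 / 33.954 = 6.367 cmH2O.

6.4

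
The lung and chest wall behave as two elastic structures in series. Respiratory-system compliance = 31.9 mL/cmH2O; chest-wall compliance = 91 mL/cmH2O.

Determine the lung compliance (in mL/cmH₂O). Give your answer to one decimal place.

1/CL = 1/Crs − 1/Ccw.
1/CL = 1/31.9 − 1/91 = 0.02036.
CL = 49.116 mL/cmH2O.

49.1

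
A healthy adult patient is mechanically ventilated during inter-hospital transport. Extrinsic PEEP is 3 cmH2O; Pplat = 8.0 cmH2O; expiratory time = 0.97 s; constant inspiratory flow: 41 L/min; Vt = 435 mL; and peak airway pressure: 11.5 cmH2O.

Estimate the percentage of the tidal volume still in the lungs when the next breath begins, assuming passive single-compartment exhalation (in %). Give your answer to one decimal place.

Flow: 41 L/min ÷ 60 = 0.6833 L/s.
R = (PIP − Pplat)/V̇ = (11.5 − 8.0) / 0.6833 = 3.5/0.6833 = 5.122 cmH2O·s/L.
C = Vt/(Pplat − PEEP) = 435.0 / (8.0 − 3) = 435.0/5.0 = 87.0 mL/cmH2O.
τ = R × C = 5.122 × 0.087 L/cmH2O = 0.4456 s.
Fraction remaining at end-expiration = e^(−Te/τ) = e^(−0.97/0.4456) = 0.1134 → 11.34%.

11.3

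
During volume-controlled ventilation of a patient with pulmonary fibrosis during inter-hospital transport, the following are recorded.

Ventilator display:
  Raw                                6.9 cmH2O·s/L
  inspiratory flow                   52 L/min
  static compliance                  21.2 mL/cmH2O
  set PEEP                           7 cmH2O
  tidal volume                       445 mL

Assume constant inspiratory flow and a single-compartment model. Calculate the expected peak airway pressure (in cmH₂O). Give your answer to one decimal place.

Flow: 52 L/min ÷ 60 = 0.8667 L/s.
Equation of motion (constant flow): PIP = Vt/C + R·V̇ + PEEP.
PIP = 445/21.2 + 6.9×0.8667 + 7 = 20.991 + 5.98 + 7 = 33.971 cmH2O.

34.0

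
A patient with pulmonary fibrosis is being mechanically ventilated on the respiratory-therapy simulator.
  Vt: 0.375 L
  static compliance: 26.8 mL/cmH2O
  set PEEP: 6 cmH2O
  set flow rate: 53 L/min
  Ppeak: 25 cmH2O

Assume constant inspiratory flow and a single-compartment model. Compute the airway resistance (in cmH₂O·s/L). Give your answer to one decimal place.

5.7

Flow: 53 L/min ÷ 60 = 0.8833 L/s.
Equation of motion (constant flow): PIP = Vt/C + R·V̇ + PEEP.
R·V̇ = PIP − Vt/C − PEEP = 25 − 375/26.8 − 6 = 25 − 13.993 − 6 = 5.007 cmH2O.
R = 5.007 / 0.8833 = 5.669 cmH2O·s/L.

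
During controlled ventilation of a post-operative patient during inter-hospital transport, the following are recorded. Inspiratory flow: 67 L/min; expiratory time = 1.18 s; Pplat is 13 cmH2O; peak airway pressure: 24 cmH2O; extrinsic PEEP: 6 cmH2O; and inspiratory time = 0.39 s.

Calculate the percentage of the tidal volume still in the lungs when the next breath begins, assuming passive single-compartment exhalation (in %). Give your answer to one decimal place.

Flow: 67 L/min ÷ 60 = 1.1167 L/s.
Vt = flow × Ti = 1.1167 L/s × 0.39 s × 1000 mL/L = 435.51 mL.
R = (PIP − Pplat)/V̇ = (24 − 13) / 1.1167 = 11.0/1.1167 = 9.85 cmH2O·s/L.
C = Vt/(Pplat − PEEP) = 435.51 / (13 − 6) = 435.51/7.0 = 62.216 mL/cmH2O.
τ = R × C = 9.85 × 0.06222 L/cmH2O = 0.6129 s.
Fraction remaining at end-expiration = e^(−Te/τ) = e^(−1.18/0.6129) = 0.1458 → 14.58%.

14.6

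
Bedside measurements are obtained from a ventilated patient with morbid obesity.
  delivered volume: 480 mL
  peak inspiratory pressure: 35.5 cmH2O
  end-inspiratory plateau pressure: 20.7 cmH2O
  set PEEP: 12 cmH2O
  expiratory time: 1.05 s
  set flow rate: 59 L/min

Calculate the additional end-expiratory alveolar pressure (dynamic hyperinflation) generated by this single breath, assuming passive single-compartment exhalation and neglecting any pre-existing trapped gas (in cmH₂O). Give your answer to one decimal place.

Flow: 59 L/min ÷ 60 = 0.9833 L/s.
R = (PIP − Pplat)/V̇ = (35.5 − 20.7) / 0.9833 = 14.8/0.9833 = 15.051 cmH2O·s/L.
C = Vt/(Pplat − PEEP) = 480.0 / (20.7 − 12) = 480.0/8.7 = 55.172 mL/cmH2O.
τ = R × C = 15.051 × 0.05517 L/cmH2O = 0.8304 s.
Fraction remaining = e^(−Te/τ) = e^(−1.05/0.8304) = 0.2824; trapped volume = 480.0 × 0.2824 = 135.55 mL.
Additional alveolar pressure from trapping ≈ V_trapped / C = 135.55 / 55.172 = 2.457 cmH2O.

2.5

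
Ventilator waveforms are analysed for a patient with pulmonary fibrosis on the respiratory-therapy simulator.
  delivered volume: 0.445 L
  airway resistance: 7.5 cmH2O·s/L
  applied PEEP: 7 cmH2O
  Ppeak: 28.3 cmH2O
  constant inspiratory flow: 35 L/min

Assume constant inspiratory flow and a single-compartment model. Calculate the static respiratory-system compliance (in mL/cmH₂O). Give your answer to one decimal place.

Flow: 35 L/min ÷ 60 = 0.5833 L/s.
Equation of motion (constant flow): PIP = Vt/C + R·V̇ + PEEP.
Vt/C = PIP − R·V̇ − PEEP = 28.3 − 7.5×0.5833 − 7 = 28.3 − 4.375 − 7 = 16.925 cmH2O.
C = Vt / 16.925 = 445 / 16.925 = 26.292 mL/cmH2O.

26.3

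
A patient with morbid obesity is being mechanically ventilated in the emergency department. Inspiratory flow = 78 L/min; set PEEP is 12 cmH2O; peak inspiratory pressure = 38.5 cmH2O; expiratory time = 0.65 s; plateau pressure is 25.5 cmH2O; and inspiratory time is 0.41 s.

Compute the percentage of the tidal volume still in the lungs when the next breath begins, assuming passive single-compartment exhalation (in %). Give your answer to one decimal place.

Flow: 78 L/min ÷ 60 = 1.3 L/s.
Vt = flow × Ti = 1.3 L/s × 0.41 s × 1000 mL/L = 533.0 mL.
R = (PIP − Pplat)/V̇ = (38.5 − 25.5) / 1.3 = 13.0/1.3 = 10.0 cmH2O·s/L.
C = Vt/(Pplat − PEEP) = 533.0 / (25.5 − 12) = 533.0/13.5 = 39.481 mL/cmH2O.
τ = R × C = 10.0 × 0.03948 L/cmH2O = 0.3948 s.
Fraction remaining at end-expiration = e^(−Te/τ) = e^(−0.65/0.3948) = 0.1927 → 19.27%.

19.3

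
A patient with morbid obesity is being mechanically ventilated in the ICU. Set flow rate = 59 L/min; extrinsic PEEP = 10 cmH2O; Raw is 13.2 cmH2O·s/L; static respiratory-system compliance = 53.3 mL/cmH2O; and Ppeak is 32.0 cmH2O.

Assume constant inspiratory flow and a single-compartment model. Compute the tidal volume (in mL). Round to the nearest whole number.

481

Flow: 59 L/min ÷ 60 = 0.9833 L/s.
Equation of motion (constant flow): PIP = Vt/C + R·V̇ + PEEP.
Vt/C = PIP − R·V̇ − PEEP = 32.0 − 12.98 − 10 = 9.02 cmH2O.
Vt = C × 9.02 = 53.3 × 9.02 = 480.77 mL.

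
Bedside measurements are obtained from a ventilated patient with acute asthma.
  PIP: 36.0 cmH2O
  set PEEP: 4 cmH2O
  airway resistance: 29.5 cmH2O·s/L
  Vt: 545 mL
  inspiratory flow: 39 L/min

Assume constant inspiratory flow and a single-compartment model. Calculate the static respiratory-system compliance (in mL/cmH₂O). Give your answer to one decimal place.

Flow: 39 L/min ÷ 60 = 0.65 L/s.
Equation of motion (constant flow): PIP = Vt/C + R·V̇ + PEEP.
Vt/C = PIP − R·V̇ − PEEP = 36.0 − 29.5×0.65 − 4 = 36.0 − 19.175 − 4 = 12.825 cmH2O.
C = Vt / 12.825 = 545 / 12.825 = 42.495 mL/cmH2O.

42.5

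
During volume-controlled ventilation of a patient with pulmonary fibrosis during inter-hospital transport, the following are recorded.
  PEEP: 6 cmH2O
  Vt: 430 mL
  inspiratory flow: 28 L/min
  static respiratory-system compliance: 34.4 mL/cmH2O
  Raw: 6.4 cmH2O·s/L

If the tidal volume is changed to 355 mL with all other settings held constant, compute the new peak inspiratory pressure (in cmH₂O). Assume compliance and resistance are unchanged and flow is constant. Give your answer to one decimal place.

19.3

Flow: 28 L/min ÷ 60 = 0.4667 L/s.
PIP = Vt/C + R·V̇ + PEEP (constant-flow equation of motion).
Only the elastic term changes: ΔPIP = ΔVt / C = (355 − 430) / 34.4 = -2.18 cmH2O.
Original PIP = 430/34.4 + 6.4×0.4667 + 6 = 21.487 cmH2O; new PIP = 21.487 + (-2.18) = 19.307 cmH2O.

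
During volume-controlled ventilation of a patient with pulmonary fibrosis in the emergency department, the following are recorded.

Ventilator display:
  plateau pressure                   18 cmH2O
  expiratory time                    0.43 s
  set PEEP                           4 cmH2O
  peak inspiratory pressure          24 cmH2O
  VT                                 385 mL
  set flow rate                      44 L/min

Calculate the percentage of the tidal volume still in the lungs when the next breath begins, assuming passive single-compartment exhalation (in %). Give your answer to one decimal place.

14.8

Flow: 44 L/min ÷ 60 = 0.7333 L/s.
R = (PIP − Pplat)/V̇ = (24 − 18) / 0.7333 = 6.0/0.7333 = 8.182 cmH2O·s/L.
C = Vt/(Pplat − PEEP) = 385.0 / (18 − 4) = 385.0/14.0 = 27.5 mL/cmH2O.
τ = R × C = 8.182 × 0.0275 L/cmH2O = 0.225 s.
Fraction remaining at end-expiration = e^(−Te/τ) = e^(−0.43/0.225) = 0.1479 → 14.79%.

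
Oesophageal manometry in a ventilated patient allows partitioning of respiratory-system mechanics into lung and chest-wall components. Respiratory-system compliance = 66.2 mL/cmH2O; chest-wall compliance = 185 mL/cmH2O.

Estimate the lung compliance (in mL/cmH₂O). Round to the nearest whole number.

1/CL = 1/Crs − 1/Ccw.
1/CL = 1/66.2 − 1/185 = 0.0097.
CL = 103.09 mL/cmH2O.

103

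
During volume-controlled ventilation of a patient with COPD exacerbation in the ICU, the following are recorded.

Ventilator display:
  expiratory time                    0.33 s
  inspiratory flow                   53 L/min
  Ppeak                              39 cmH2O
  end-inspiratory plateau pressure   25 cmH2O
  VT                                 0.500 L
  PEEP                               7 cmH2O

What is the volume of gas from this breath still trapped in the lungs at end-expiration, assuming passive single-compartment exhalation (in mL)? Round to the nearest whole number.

236

Flow: 53 L/min ÷ 60 = 0.8833 L/s.
R = (PIP − Pplat)/V̇ = (39 − 25) / 0.8833 = 14.0/0.8833 = 15.85 cmH2O·s/L.
C = Vt/(Pplat − PEEP) = 500.0 / (25 − 7) = 500.0/18.0 = 27.778 mL/cmH2O.
τ = R × C = 15.85 × 0.02778 L/cmH2O = 0.4403 s.
Fraction remaining = e^(−Te/τ) = e^(−0.33/0.4403) = 0.4726.
Trapped volume = 500.0 × 0.4726 = 236.3 mL.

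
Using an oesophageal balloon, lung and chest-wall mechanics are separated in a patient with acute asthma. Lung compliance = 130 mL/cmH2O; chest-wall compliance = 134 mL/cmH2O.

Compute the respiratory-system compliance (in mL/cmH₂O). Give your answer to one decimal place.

Lung and chest wall are elastances in series: 1/Crs = 1/CL + 1/Ccw.
1/Crs = 1/130 + 1/134 = 0.01515.
Crs = 66.007 mL/cmH2O.

66.0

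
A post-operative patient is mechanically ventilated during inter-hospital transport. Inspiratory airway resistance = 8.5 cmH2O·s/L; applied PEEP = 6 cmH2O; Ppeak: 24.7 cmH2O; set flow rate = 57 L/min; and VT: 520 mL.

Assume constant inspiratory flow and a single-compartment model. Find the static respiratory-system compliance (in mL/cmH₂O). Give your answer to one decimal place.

48.9

Flow: 57 L/min ÷ 60 = 0.95 L/s.
Equation of motion (constant flow): PIP = Vt/C + R·V̇ + PEEP.
Vt/C = PIP − R·V̇ − PEEP = 24.7 − 8.5×0.95 − 6 = 24.7 − 8.075 − 6 = 10.625 cmH2O.
C = Vt / 10.625 = 520 / 10.625 = 48.941 mL/cmH2O.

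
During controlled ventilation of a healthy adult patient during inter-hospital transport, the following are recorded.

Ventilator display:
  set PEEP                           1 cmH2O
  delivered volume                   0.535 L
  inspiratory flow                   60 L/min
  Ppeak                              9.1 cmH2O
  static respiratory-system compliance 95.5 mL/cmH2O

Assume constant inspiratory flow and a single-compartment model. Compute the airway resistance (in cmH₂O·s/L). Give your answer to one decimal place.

Flow: 60 L/min ÷ 60 = 1 L/s.
Equation of motion (constant flow): PIP = Vt/C + R·V̇ + PEEP.
R·V̇ = PIP − Vt/C − PEEP = 9.1 − 535/95.5 − 1 = 9.1 − 5.602 − 1 = 2.498 cmH2O.
R = 2.498 / 1 = 2.498 cmH2O·s/L.

2.5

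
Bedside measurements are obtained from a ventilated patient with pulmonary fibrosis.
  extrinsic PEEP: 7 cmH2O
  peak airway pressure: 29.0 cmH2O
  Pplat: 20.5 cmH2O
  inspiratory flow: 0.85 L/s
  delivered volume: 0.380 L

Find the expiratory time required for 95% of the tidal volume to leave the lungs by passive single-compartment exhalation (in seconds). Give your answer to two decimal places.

0.84

R = (PIP − Pplat)/V̇ = (29.0 − 20.5) / 0.85 = 8.5/0.85 = 10.0 cmH2O·s/L.
C = Vt/(Pplat − PEEP) = 380.0 / (20.5 − 7) = 380.0/13.5 = 28.148 mL/cmH2O.
τ = R × C = 10.0 × 0.02815 L/cmH2O = 0.2815 s.
t = −τ·ln(1 − 0.95) = −0.2815·ln(0.05) = 0.8433 s.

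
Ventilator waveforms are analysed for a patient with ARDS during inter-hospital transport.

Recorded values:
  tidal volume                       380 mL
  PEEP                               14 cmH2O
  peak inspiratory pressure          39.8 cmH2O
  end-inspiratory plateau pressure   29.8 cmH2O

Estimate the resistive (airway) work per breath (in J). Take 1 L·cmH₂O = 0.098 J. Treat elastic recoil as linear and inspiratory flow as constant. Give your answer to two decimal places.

With constant inspiratory flow the resistive pressure is constant at PIP − Pplat = 39.8 − 29.8 = 10.0 cmH2O, so resistive work = 10.0 × 0.380 = 3.8 L·cmH2O.
× 0.098 J/(L·cmH2O) → 0.3724 J.

0.37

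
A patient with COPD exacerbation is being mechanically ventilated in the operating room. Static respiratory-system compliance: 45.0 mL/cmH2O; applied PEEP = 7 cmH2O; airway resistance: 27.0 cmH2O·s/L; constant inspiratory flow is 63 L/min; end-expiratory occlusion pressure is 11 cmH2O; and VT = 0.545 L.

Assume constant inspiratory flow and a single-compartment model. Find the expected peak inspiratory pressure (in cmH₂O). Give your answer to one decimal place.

Flow: 63 L/min ÷ 60 = 1.05 L/s.
Total PEEP = 11 cmH2O (set 7 + intrinsic 4); this is the baseline alveolar pressure.
Equation of motion (constant flow): PIP = Vt/C + R·V̇ + PEEP.
PIP = 545/45.0 + 27.0×1.05 + 11 = 12.111 + 28.35 + 11 = 51.461 cmH2O.

51.5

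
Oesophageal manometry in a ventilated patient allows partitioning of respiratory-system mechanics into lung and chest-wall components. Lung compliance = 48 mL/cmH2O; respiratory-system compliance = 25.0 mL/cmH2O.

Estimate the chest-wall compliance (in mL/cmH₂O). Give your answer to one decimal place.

52.2

1/Ccw = 1/Crs − 1/CL.
1/Ccw = 1/25.0 − 1/48 = 0.01917.
Ccw = 52.165 mL/cmH2O.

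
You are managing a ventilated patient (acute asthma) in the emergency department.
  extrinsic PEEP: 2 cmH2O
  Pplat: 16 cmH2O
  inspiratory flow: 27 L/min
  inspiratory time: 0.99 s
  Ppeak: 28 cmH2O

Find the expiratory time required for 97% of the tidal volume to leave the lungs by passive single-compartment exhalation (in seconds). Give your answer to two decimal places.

2.98

Flow: 27 L/min ÷ 60 = 0.45 L/s.
Vt = flow × Ti = 0.45 L/s × 0.99 s × 1000 mL/L = 445.5 mL.
R = (PIP − Pplat)/V̇ = (28 − 16) / 0.45 = 12.0/0.45 = 26.667 cmH2O·s/L.
C = Vt/(Pplat − PEEP) = 445.5 / (16 − 2) = 445.5/14.0 = 31.821 mL/cmH2O.
τ = R × C = 26.667 × 0.03182 L/cmH2O = 0.8485 s.
t = −τ·ln(1 − 0.97) = −0.8485·ln(0.03) = 2.975 s.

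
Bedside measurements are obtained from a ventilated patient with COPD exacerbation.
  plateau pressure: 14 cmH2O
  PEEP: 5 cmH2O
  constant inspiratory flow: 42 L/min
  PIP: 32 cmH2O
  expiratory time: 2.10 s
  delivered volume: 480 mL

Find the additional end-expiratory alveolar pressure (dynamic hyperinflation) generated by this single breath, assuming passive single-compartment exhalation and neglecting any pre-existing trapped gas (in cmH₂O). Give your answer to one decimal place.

1.9

Flow: 42 L/min ÷ 60 = 0.7 L/s.
R = (PIP − Pplat)/V̇ = (32 − 14) / 0.7 = 18.0/0.7 = 25.714 cmH2O·s/L.
C = Vt/(Pplat − PEEP) = 480.0 / (14 − 5) = 480.0/9.0 = 53.333 mL/cmH2O.
τ = R × C = 25.714 × 0.05333 L/cmH2O = 1.371 s.
Fraction remaining = e^(−Te/τ) = e^(−2.10/1.371) = 0.2162; trapped volume = 480.0 × 0.2162 = 103.78 mL.
Additional alveolar pressure from trapping ≈ V_trapped / C = 103.78 / 53.333 = 1.946 cmH2O.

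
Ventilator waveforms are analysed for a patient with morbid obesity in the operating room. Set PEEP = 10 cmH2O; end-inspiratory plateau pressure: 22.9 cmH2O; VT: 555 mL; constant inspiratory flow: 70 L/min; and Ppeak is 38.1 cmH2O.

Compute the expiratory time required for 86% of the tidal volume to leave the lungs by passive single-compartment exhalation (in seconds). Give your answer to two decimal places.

Flow: 70 L/min ÷ 60 = 1.1667 L/s.
R = (PIP − Pplat)/V̇ = (38.1 − 22.9) / 1.1667 = 15.2/1.1667 = 13.028 cmH2O·s/L.
C = Vt/(Pplat − PEEP) = 555.0 / (22.9 − 10) = 555.0/12.9 = 43.023 mL/cmH2O.
τ = R × C = 13.028 × 0.04302 L/cmH2O = 0.5605 s.
t = −τ·ln(1 − 0.86) = −0.5605·ln(0.14) = 1.102 s.

1.10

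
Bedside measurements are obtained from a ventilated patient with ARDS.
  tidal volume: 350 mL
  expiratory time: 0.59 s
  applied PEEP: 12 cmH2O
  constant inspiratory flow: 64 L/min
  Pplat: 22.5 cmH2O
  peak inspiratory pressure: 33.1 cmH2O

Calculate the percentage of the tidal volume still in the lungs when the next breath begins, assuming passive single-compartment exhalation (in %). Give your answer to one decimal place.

Flow: 64 L/min ÷ 60 = 1.0667 L/s.
R = (PIP − Pplat)/V̇ = (33.1 − 22.5) / 1.0667 = 10.6/1.0667 = 9.937 cmH2O·s/L.
C = Vt/(Pplat − PEEP) = 350.0 / (22.5 − 12) = 350.0/10.5 = 33.333 mL/cmH2O.
τ = R × C = 9.937 × 0.03333 L/cmH2O = 0.3312 s.
Fraction remaining at end-expiration = e^(−Te/τ) = e^(−0.59/0.3312) = 0.1684 → 16.84%.

16.8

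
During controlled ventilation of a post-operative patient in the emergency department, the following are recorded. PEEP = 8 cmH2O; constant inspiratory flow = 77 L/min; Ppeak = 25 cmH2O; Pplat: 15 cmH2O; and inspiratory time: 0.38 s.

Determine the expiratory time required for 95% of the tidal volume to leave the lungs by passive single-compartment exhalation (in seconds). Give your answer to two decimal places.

Flow: 77 L/min ÷ 60 = 1.2833 L/s.
Vt = flow × Ti = 1.2833 L/s × 0.38 s × 1000 mL/L = 487.65 mL.
R = (PIP − Pplat)/V̇ = (25 − 15) / 1.2833 = 10.0/1.2833 = 7.792 cmH2O·s/L.
C = Vt/(Pplat − PEEP) = 487.65 / (15 − 8) = 487.65/7.0 = 69.664 mL/cmH2O.
τ = R × C = 7.792 × 0.06966 L/cmH2O = 0.5428 s.
t = −τ·ln(1 − 0.95) = −0.5428·ln(0.05) = 1.626 s.

1.63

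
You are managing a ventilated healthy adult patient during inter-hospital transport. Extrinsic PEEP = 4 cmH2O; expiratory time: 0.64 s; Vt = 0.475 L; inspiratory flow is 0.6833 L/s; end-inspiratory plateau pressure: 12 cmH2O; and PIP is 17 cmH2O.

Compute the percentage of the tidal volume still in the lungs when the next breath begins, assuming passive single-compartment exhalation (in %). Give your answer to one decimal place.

R = (PIP − Pplat)/V̇ = (17 − 12) / 0.6833 = 5.0/0.6833 = 7.317 cmH2O·s/L.
C = Vt/(Pplat − PEEP) = 475.0 / (12 − 4) = 475.0/8.0 = 59.375 mL/cmH2O.
τ = R × C = 7.317 × 0.05938 L/cmH2O = 0.4345 s.
Fraction remaining at end-expiration = e^(−Te/τ) = e^(−0.64/0.4345) = 0.2292 → 22.92%.

22.9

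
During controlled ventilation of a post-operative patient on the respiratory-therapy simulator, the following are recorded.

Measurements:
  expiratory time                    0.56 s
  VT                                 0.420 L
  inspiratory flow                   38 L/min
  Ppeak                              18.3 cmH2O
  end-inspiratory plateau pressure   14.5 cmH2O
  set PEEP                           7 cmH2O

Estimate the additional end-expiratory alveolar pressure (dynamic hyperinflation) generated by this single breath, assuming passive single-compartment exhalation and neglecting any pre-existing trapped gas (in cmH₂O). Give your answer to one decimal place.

Flow: 38 L/min ÷ 60 = 0.6333 L/s.
R = (PIP − Pplat)/V̇ = (18.3 − 14.5) / 0.6333 = 3.8/0.6333 = 6.0 cmH2O·s/L.
C = Vt/(Pplat − PEEP) = 420.0 / (14.5 − 7) = 420.0/7.5 = 56.0 mL/cmH2O.
τ = R × C = 6.0 × 0.056 L/cmH2O = 0.336 s.
Fraction remaining = e^(−Te/τ) = e^(−0.56/0.336) = 0.1889; trapped volume = 420.0 × 0.1889 = 79.338 mL.
Additional alveolar pressure from trapping ≈ V_trapped / C = 79.338 / 56.0 = 1.417 cmH2O.

1.4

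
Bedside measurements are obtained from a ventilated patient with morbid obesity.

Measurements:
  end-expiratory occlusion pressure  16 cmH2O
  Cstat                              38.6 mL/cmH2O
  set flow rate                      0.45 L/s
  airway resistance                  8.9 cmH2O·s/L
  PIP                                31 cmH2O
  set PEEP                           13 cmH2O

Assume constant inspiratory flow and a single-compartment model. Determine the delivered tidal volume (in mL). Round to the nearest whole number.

Total PEEP = 16 cmH2O (set 13 + intrinsic 3); this is the baseline alveolar pressure.
Equation of motion (constant flow): PIP = Vt/C + R·V̇ + PEEP.
Vt/C = PIP − R·V̇ − PEEP = 31 − 4.005 − 16 = 10.995 cmH2O.
Vt = C × 10.995 = 38.6 × 10.995 = 424.41 mL.

424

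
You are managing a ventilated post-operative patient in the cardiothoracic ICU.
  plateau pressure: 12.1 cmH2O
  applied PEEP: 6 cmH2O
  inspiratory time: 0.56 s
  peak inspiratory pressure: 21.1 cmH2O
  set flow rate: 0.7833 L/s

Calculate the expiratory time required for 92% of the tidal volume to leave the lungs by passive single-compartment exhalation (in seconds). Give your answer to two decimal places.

2.09

Vt = flow × Ti = 0.7833 L/s × 0.56 s × 1000 mL/L = 438.65 mL.
R = (PIP − Pplat)/V̇ = (21.1 − 12.1) / 0.7833 = 9.0/0.7833 = 11.49 cmH2O·s/L.
C = Vt/(Pplat − PEEP) = 438.65 / (12.1 − 6) = 438.65/6.1 = 71.91 mL/cmH2O.
τ = R × C = 11.49 × 0.07191 L/cmH2O = 0.8262 s.
t = −τ·ln(1 − 0.92) = −0.8262·ln(0.08) = 2.087 s.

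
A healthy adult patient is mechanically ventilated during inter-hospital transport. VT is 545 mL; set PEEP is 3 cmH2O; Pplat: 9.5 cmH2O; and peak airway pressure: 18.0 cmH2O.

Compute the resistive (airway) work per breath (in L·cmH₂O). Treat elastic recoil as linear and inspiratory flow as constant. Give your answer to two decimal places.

With constant inspiratory flow the resistive pressure is constant at PIP − Pplat = 18.0 − 9.5 = 8.5 cmH2O, so resistive work = 8.5 × 0.545 = 4.633 L·cmH2O.

4.63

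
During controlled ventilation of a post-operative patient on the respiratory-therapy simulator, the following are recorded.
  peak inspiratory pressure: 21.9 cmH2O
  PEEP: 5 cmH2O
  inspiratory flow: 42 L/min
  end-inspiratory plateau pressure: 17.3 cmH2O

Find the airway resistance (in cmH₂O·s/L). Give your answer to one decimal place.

6.6

Flow: 42 L/min ÷ 60 = 0.7 L/s.
Raw = (PIP − Pplat) / flow = (21.9 − 17.3) / 0.7 = 4.6 / 0.7 = 6.571 cmH2O·s/L.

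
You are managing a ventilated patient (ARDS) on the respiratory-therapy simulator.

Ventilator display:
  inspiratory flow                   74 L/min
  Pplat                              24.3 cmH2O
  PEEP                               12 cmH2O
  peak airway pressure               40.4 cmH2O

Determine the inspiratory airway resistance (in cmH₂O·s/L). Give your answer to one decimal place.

13.1

Flow: 74 L/min ÷ 60 = 1.2333 L/s.
Raw = (PIP − Pplat) / flow = (40.4 − 24.3) / 1.2333 = 16.1 / 1.2333 = 13.054 cmH2O·s/L.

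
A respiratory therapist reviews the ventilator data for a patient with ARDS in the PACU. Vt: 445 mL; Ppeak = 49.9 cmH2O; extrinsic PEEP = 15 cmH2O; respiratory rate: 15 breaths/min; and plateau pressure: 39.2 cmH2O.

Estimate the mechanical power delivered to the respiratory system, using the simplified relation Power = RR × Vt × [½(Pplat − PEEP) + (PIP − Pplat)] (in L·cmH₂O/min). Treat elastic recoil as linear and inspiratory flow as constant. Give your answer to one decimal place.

152.2

Per-breath work = Vt × [½(Pplat−PEEP) + (PIP−Pplat)] = 0.445 × [0.5×24.2 + 10.7] = 0.445 × 22.8 = 10.146 L·cmH2O.
Power = 15 × 10.146 = 152.19 L·cmH2O/min.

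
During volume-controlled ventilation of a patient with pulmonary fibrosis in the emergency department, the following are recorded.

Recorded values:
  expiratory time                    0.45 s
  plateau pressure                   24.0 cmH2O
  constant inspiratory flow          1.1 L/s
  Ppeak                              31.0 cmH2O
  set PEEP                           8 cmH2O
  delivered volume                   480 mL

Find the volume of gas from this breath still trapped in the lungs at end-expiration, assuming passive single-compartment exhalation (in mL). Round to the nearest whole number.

45

R = (PIP − Pplat)/V̇ = (31.0 − 24.0) / 1.1 = 7.0/1.1 = 6.364 cmH2O·s/L.
C = Vt/(Pplat − PEEP) = 480.0 / (24.0 − 8) = 480.0/16.0 = 30.0 mL/cmH2O.
τ = R × C = 6.364 × 0.03 L/cmH2O = 0.1909 s.
Fraction remaining = e^(−Te/τ) = e^(−0.45/0.1909) = 0.09468.
Trapped volume = 480.0 × 0.09468 = 45.446 mL.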